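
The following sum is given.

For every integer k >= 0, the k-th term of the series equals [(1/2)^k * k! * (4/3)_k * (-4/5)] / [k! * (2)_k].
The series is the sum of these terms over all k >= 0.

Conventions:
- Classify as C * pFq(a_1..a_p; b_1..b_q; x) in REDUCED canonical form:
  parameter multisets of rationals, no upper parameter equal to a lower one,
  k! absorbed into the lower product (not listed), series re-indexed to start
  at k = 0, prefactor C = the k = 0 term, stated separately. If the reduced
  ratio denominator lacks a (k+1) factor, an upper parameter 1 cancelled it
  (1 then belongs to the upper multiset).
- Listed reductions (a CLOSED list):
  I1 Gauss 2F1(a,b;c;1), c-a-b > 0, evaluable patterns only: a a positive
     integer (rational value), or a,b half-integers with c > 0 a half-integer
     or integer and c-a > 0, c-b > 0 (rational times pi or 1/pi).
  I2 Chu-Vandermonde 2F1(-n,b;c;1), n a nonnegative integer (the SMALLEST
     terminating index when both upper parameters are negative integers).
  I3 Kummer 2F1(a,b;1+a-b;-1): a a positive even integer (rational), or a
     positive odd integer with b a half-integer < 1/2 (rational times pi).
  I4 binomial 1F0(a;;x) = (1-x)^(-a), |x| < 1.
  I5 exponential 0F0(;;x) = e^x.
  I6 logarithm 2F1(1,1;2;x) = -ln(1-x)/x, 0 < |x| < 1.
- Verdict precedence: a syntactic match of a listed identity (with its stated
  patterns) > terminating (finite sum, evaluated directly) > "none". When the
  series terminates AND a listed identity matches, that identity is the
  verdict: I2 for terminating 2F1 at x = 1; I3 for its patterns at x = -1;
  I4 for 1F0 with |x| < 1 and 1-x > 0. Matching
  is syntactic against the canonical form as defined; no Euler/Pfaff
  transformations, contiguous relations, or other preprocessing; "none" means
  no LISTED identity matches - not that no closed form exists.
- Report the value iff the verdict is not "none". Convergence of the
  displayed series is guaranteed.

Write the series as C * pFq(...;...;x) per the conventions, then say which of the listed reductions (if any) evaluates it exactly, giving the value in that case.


This is -4/5 * 2F1(1, 4/3; 2; 1/2) in reduced canonical form. Verdict: none - this 2F1 at x = 1/2 matches no listed pattern, and upper {1, 4/3} holds no stopper.

Structural cue: t_0 = -4/5 here, and the factorial ratio (prefactor -4/5) (k+a-1)!/(a-1)! is a rising factorial (a)_k.
Consecutive-term ratio: r(k) = (1/2) * (k+1) (k+4/3) / [(k+2) (k+1)] - rational in k, leading ratio (1/2); with t_0 = -4/5, classification follows.


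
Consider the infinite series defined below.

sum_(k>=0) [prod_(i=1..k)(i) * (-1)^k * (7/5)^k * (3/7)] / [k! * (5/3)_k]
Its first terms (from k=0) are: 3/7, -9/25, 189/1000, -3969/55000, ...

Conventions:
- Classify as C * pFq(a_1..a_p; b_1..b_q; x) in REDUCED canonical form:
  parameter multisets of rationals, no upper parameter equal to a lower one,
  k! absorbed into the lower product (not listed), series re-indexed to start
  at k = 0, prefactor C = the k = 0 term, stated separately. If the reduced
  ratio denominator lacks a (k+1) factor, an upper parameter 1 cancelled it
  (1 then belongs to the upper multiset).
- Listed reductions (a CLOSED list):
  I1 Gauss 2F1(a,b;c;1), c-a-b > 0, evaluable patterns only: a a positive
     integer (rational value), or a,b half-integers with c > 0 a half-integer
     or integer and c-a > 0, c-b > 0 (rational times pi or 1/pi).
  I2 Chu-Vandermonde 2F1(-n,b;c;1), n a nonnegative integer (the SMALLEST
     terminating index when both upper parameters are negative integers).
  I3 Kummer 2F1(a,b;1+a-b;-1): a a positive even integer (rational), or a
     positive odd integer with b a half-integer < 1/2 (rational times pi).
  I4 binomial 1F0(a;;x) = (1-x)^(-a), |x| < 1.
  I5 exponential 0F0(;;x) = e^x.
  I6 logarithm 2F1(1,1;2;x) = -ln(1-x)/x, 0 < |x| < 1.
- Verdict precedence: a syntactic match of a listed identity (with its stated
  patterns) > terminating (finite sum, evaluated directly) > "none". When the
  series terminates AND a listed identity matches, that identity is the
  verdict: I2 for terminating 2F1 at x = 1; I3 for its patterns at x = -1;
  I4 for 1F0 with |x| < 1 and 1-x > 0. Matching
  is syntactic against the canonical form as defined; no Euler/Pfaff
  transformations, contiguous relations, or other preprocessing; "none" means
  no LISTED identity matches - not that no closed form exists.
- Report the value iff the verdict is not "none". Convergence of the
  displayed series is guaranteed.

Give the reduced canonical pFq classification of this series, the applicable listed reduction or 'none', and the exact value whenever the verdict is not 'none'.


Key observation: x = (-7/5) and the (-1)^k factor (C = 3/7) folds into the argument's sign.
Ratio: r(k) = (-7/5) * (k+1) / [(k+5/3) (k+1)] - rational in k. x = (-7/5); t_0 = 3/7; negate the roots.

Prefactor 3/7, argument -7/5: 1F1 with upper {1} over lower {5/3}. Verdict: none - this 1F1 at x = -7/5 matches no listed pattern, and upper {1} holds no stopper.


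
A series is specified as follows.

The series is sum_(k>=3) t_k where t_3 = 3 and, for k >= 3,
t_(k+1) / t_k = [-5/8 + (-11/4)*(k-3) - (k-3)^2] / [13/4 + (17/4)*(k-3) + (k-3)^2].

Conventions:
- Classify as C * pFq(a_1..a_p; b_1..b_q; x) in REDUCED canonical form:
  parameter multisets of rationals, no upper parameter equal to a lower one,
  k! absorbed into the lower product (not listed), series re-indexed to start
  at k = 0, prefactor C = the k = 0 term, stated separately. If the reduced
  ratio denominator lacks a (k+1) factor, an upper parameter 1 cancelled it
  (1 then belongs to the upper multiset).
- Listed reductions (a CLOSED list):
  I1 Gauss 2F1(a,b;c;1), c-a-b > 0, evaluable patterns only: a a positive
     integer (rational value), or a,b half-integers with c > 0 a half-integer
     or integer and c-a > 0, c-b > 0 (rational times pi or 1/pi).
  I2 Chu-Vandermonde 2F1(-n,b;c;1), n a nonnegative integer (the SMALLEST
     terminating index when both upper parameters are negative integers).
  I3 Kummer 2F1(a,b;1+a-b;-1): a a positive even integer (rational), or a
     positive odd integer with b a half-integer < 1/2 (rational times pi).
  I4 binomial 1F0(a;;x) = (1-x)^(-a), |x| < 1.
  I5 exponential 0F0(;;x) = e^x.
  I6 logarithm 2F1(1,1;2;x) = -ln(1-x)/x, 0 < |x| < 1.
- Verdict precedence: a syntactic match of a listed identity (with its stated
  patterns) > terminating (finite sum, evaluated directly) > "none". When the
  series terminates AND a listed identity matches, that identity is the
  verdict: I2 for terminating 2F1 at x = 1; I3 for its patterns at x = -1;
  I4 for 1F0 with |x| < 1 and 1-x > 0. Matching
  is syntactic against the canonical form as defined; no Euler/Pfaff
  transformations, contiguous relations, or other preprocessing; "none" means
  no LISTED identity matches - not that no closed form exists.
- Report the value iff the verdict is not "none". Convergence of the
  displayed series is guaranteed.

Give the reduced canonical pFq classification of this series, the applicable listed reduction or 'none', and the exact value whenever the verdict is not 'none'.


x = -1 here; the reduced form reads 2F1, upper {1/4, 5/2}, lower {13/4}, C = 3. Verdict: no listed reduction: x = -1 and upper {1/4, 5/2} fail every I1-I6 pattern.

Structural cue: x = (-1) and factor the ratio over Q (C = 3, x = -1): negated roots = parameters.
Consecutive-term ratio: r(k) = (-1) * (k+1/4) (k+5/2) / [(k+13/4) (k+1)] - rational in k, leading ratio (-1); with t_0 = 3, classification follows.


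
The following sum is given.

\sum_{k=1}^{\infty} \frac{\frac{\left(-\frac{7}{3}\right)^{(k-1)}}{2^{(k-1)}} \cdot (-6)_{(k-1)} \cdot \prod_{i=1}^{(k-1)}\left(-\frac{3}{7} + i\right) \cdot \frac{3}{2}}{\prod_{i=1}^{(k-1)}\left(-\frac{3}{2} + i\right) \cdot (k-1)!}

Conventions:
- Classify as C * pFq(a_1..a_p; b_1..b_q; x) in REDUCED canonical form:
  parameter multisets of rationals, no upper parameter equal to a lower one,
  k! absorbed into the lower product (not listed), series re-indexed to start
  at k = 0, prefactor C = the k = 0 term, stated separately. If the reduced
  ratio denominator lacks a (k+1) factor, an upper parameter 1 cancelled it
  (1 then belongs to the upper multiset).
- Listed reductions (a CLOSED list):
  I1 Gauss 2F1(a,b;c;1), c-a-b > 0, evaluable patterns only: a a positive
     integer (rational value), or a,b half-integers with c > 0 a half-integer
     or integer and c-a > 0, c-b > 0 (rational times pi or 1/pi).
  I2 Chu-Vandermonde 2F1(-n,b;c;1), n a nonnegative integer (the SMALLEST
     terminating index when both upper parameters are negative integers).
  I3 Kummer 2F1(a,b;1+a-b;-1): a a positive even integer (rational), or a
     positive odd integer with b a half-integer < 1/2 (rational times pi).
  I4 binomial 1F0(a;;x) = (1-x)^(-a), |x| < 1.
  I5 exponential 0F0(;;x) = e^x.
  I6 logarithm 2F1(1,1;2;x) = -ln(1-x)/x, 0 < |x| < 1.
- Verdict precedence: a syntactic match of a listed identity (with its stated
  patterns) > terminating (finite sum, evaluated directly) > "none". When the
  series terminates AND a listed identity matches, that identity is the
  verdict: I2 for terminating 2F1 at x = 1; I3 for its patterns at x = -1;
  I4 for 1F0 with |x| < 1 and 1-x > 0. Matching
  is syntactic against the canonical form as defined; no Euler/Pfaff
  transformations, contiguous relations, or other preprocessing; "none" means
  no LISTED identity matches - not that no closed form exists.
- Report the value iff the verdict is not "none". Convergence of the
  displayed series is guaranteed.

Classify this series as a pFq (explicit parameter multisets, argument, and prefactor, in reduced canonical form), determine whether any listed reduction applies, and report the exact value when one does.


Structural cue: with t_0 = \frac{3}{2}, the running product (prefactor 3/2) telescopes to a rising factorial.
Adjacent-term ratio: r(k) = -\frac{7}{6} * (k-6) (k+\frac{4}{7}) / [(k-\frac{1}{2}) (k+1)] ; factor over Q: parameters, x = -\frac{7}{6}, and C = \frac{3}{2}.

At argument -\frac{7}{6}: a 2F1 with upper {-6, \frac{4}{7}}, lower {-\frac{1}{2}}, scaled by C = \frac{3}{2}. Verdict: terminating. With -6 upstairs the series is a 7-term polynomial sum; evaluated term by term. Sum: -\frac{3598621}{3402}.


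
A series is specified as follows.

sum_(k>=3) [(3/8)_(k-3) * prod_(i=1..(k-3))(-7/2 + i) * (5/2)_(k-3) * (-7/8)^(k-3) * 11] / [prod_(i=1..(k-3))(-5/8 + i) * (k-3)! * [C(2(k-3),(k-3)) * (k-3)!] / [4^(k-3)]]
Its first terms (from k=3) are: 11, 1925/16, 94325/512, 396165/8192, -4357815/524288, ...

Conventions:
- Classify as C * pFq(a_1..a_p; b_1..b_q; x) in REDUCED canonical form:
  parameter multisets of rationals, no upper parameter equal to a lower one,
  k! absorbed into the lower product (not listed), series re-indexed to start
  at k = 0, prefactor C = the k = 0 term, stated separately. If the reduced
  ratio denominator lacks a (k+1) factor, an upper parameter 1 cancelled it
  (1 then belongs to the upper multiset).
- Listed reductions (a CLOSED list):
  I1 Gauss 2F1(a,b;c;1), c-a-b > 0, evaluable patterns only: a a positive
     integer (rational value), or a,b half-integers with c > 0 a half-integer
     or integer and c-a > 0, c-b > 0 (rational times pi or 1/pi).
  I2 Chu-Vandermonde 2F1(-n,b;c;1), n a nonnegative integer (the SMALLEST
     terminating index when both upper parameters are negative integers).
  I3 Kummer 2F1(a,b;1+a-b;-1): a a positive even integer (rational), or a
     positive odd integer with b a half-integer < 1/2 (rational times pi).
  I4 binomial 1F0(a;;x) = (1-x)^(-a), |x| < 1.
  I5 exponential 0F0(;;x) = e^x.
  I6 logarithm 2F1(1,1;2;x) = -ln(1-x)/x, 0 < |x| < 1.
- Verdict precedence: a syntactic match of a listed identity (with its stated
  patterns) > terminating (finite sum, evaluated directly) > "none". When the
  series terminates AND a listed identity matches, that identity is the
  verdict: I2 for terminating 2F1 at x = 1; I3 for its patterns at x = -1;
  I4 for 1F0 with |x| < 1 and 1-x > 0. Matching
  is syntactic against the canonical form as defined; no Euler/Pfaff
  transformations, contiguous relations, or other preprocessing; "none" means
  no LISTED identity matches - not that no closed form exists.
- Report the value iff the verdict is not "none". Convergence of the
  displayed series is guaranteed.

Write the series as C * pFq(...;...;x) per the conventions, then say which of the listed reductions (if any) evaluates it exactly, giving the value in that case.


Canonical form: C = 11 times 2F1 with upper {-5/2, 5/2}, lower {1/2}, x = -7/8. Verdict: none. A 2F1 with upper {-5/2, 5/2} fits none of I1-I6 at x = -7/8; the sum runs forever.

First insight: x = (-7/8) and the lower central binomial (prefactor 11) hides (1/2)_k.
Consecutive-term ratio: r(k) = (-7/8) * (k-5/2) (k+5/2) / [(k+1/2) (k+1)] ; factor over Q: parameters, x = (-7/8), and C = 11.


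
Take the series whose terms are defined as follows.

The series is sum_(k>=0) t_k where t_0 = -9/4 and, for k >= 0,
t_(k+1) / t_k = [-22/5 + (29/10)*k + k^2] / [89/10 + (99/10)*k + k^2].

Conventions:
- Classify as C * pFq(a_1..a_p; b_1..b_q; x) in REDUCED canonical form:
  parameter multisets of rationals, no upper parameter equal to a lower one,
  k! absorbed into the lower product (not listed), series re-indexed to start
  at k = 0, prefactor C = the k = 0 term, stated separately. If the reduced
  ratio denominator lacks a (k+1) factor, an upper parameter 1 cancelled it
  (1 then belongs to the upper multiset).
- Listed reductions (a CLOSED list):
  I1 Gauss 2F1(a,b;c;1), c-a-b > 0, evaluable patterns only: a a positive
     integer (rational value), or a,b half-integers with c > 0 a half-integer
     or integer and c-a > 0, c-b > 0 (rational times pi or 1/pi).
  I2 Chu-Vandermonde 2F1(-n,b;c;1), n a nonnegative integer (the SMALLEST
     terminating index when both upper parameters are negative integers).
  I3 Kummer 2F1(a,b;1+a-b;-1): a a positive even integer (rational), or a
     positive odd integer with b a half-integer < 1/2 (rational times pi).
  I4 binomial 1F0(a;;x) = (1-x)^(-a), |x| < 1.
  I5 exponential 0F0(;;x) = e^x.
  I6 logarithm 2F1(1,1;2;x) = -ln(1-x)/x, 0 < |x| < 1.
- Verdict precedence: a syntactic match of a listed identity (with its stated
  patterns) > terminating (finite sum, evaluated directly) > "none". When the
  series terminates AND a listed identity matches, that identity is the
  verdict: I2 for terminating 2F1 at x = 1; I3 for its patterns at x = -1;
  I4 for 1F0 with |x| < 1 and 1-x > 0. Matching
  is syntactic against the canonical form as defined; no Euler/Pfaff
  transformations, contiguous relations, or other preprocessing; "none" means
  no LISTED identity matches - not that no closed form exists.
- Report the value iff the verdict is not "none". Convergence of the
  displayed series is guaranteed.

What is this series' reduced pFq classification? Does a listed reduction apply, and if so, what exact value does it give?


Classification (C = -9/4): 2F1 with upper {-11/10, 4}, lower {89/10}, argument x = 1. Verdict: the Gauss summation I1 fires (x = 1: the Gamma ratio telescopes since c-a-b = 6 > 0 and a = 4 in Z>0). Value: -750421/640000.

The tell: with t_0 = -9/4, the expanded ratio factors over Q; prefactor -9/4, roots give parameters.
Step ratio: r(k) = 1 * (k-11/10) (k+4) / [(k+89/10) (k+1)] - rational in k, leading ratio 1; with t_0 = -9/4, classification follows.


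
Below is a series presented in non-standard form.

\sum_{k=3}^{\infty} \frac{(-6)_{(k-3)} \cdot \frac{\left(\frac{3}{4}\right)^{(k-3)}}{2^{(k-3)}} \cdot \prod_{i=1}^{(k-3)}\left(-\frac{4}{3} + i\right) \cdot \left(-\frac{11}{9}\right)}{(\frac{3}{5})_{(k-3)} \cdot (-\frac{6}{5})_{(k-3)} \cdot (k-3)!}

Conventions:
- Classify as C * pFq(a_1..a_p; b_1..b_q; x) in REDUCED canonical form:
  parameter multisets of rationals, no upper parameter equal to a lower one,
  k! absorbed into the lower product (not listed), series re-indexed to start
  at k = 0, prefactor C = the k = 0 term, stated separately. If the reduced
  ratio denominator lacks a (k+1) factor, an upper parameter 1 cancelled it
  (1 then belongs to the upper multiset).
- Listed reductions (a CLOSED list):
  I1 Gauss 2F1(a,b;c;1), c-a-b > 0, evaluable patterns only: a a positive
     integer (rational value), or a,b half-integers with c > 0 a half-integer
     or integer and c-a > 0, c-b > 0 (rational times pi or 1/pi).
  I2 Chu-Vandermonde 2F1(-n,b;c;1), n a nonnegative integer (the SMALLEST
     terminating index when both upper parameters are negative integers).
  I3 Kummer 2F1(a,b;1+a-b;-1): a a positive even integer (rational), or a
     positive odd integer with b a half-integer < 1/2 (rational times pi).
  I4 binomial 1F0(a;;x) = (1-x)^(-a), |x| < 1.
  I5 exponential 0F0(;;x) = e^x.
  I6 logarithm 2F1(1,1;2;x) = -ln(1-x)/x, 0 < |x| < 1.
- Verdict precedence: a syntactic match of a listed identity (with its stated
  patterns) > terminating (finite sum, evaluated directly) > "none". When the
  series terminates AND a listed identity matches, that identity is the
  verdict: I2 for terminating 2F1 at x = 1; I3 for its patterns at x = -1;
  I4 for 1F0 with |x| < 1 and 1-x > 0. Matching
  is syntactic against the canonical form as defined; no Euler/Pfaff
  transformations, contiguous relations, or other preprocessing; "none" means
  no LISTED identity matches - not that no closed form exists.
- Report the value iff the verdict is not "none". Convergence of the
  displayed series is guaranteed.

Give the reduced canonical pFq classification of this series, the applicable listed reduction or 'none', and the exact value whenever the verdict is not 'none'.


The series (x = \frac{3}{8}) is 2F2: upper {-6, -\frac{1}{3}}, lower {-\frac{6}{5}, \frac{3}{5}}, prefactor -\frac{11}{9}. Verdict: terminating - upper parameter -6 makes this a finite sum (last index 6), evaluated exactly. Exact value: \frac{516451472161163}{312668929916928}.

Key step: t_0 = -\frac{11}{9} here, and the running product (C = -11/9) telescopes to a rising factorial.
Term ratio: r(k) = \frac{3}{8} * (k-6) (k-\frac{1}{3}) / [(k-\frac{6}{5}) (k+\frac{3}{5}) (k+1)] - poly over poly, x = \frac{3}{8} from leading terms; C = -\frac{11}{9} at k = 0.


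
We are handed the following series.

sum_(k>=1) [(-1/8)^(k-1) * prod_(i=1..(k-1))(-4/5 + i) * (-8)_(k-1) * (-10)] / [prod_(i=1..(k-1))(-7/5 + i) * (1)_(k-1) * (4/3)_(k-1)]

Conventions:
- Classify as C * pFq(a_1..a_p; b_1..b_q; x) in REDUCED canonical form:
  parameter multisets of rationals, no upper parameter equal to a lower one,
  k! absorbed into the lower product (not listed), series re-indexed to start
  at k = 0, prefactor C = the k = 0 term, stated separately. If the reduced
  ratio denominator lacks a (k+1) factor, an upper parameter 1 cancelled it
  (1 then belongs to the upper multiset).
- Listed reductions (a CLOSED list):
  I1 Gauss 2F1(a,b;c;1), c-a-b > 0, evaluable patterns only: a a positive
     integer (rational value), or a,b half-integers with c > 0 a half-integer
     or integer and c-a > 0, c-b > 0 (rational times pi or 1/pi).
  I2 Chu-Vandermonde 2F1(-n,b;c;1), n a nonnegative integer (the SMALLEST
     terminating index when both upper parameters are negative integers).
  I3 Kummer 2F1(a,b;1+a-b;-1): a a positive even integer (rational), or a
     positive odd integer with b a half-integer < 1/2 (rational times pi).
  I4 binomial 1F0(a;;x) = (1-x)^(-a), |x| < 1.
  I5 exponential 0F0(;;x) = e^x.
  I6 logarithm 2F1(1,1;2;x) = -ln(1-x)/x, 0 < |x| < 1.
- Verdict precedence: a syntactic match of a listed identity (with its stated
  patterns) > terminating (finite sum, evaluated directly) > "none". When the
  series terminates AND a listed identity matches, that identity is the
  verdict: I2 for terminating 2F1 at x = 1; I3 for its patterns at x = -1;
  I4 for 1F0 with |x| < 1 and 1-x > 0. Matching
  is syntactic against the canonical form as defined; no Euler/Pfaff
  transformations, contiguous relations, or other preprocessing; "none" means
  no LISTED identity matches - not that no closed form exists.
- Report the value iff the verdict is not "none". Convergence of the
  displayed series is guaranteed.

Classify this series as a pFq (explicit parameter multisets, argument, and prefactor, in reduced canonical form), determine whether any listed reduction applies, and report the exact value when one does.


This is -10 * 2F2(-8, 1/5; -2/5, 4/3; -1/8) in reduced canonical form. Verdict: terminating (-8 upstairs). 9 nonzero terms in all; added directly. Sum: -716260247153422717/152650680736153600.

Structural cue: x = (-1/8) and (1)_k (C = -10, x = -1/8) is k! itself.
Adjacent-term ratio: r(k) = (-1/8) * (k-8) (k+1/5) / [(k-2/5) (k+4/3) (k+1)] - rational in k, leading ratio (-1/8); with t_0 = -10, classification follows.


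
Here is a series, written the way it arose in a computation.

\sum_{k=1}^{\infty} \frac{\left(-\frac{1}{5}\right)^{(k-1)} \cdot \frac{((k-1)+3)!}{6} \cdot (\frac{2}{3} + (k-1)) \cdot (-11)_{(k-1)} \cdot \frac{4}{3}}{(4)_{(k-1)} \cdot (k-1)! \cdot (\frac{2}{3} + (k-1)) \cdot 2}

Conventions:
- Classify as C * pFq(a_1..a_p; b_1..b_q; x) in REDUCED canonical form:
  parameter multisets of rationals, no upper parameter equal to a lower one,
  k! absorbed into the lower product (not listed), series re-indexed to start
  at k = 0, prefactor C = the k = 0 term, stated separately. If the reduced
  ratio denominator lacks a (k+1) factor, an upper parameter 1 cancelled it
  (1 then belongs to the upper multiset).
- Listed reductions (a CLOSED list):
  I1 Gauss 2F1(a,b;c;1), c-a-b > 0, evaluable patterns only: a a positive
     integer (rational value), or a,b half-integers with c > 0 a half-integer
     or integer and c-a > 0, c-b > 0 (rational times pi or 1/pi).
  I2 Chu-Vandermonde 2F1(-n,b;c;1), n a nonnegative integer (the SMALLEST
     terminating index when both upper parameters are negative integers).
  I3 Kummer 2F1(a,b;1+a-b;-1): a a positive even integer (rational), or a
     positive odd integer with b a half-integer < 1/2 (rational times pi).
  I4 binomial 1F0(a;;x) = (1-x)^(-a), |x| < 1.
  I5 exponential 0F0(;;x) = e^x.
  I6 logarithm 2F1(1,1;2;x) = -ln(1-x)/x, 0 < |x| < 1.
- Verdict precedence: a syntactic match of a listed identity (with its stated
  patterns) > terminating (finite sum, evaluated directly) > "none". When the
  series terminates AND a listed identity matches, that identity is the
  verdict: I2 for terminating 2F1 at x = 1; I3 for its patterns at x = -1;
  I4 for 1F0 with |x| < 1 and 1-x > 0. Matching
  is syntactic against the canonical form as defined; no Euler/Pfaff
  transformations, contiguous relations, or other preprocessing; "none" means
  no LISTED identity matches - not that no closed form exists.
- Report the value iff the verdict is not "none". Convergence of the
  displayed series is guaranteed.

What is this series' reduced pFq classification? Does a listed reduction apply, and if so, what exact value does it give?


Classification (C = \frac{2}{3}): 1F0 with upper {-11}, lower {-}, argument x = -\frac{1}{5}. Verdict (x = -\frac{1}{5}): binomial (I4) applies (the 1F0 binomial series: exponent 11, x = -\frac{1}{5}). Its exact value is \frac{241864704}{48828125}.

First insight: with t_0 = \frac{2}{3}, striking the common factor k + 2/3 reduces the term (prefactor 2/3).
Term ratio: r(k) = -\frac{1}{5} * (k-11) / [(k+1)] - rational in k. x = -\frac{1}{5}; t_0 = \frac{2}{3}; negate the roots.


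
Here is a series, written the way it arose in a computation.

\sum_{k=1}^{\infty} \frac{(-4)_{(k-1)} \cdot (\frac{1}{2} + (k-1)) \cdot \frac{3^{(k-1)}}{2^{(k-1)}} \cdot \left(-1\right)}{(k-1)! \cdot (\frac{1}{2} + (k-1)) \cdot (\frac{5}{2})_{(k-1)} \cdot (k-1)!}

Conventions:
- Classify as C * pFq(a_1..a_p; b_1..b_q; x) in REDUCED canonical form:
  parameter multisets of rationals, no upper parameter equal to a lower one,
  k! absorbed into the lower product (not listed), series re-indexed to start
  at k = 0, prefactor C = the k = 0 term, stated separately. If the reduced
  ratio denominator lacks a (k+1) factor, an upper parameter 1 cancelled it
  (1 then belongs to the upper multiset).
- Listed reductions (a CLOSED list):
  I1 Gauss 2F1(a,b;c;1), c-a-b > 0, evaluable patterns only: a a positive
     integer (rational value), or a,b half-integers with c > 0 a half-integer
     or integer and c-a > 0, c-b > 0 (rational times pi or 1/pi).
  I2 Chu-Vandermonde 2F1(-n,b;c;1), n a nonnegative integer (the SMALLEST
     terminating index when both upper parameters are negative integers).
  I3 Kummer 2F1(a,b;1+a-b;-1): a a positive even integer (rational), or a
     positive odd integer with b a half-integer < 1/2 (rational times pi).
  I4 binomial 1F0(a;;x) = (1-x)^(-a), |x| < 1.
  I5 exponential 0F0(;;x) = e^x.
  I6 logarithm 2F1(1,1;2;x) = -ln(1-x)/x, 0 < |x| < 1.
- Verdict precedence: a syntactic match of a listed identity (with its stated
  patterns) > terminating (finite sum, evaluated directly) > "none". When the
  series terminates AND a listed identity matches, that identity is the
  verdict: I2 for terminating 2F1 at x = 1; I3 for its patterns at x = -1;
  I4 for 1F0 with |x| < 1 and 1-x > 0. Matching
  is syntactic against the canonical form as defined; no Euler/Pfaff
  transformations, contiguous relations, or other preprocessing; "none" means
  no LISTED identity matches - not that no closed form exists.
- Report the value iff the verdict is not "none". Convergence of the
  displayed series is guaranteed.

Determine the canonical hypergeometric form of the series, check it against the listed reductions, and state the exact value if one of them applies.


This is -1 * 1F2(-4; 1, \frac{5}{2}; \frac{3}{2}) in reduced canonical form. Verdict: terminating - no listed pattern fits, but -4 in the upper list cuts the series at k = 4; direct evaluation. Exact value: \frac{2109}{3080}.

The tell: from the first term -1: the two k-th powers (C = -1) combine into one argument.
Adjacent-term ratio: r(k) = \frac{3}{2} * (k-4) / [(k+1) (k+\frac{5}{2}) (k+1)] ; factor over Q: parameters, x = \frac{3}{2}, and C = -1.


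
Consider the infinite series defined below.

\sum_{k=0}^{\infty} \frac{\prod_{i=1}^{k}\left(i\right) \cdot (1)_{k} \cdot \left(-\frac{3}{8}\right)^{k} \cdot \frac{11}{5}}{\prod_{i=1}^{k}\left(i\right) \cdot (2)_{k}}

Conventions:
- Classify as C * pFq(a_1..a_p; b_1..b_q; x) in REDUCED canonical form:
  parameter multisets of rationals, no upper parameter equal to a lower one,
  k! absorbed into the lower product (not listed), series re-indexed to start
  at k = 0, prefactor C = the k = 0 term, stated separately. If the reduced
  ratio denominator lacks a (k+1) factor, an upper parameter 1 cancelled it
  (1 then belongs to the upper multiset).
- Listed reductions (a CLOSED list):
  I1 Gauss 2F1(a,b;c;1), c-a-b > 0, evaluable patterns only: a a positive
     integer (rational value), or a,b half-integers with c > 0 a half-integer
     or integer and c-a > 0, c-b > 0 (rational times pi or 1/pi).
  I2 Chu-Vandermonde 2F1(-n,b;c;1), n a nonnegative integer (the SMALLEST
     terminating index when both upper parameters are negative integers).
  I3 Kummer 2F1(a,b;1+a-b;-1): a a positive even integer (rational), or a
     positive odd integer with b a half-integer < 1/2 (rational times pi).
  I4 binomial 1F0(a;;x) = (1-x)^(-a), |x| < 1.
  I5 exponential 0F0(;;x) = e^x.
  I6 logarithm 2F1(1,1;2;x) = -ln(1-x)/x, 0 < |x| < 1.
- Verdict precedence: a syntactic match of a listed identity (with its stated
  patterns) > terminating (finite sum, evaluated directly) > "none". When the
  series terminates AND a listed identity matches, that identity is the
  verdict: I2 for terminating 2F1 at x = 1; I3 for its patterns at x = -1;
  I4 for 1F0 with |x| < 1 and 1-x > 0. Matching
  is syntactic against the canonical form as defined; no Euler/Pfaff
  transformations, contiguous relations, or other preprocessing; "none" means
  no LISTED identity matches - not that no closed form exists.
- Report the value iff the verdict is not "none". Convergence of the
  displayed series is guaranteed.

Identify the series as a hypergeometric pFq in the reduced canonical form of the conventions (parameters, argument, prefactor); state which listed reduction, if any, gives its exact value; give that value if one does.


Key step: from the first term \frac{11}{5}: the product of the first k integers (C = 11/5, x = -3/8) is k!.
Adjacent-term ratio: r(k) = -\frac{3}{8} * (k+1) (k+1) / [(k+2) (k+1)] - rational; roots negated = parameters, x = -\frac{3}{8}, C = \frac{11}{5}.

At argument -\frac{3}{8}: a 2F1 with upper {1, 1}, lower {2}, scaled by C = \frac{11}{5}. Verdict: the I6 logarithm reduction matches (the logarithm: parameters (1,1;2), x = -\frac{3}{8}). Value: \frac{88}{15} \cdot \ln\left(\frac{11}{8}\right).


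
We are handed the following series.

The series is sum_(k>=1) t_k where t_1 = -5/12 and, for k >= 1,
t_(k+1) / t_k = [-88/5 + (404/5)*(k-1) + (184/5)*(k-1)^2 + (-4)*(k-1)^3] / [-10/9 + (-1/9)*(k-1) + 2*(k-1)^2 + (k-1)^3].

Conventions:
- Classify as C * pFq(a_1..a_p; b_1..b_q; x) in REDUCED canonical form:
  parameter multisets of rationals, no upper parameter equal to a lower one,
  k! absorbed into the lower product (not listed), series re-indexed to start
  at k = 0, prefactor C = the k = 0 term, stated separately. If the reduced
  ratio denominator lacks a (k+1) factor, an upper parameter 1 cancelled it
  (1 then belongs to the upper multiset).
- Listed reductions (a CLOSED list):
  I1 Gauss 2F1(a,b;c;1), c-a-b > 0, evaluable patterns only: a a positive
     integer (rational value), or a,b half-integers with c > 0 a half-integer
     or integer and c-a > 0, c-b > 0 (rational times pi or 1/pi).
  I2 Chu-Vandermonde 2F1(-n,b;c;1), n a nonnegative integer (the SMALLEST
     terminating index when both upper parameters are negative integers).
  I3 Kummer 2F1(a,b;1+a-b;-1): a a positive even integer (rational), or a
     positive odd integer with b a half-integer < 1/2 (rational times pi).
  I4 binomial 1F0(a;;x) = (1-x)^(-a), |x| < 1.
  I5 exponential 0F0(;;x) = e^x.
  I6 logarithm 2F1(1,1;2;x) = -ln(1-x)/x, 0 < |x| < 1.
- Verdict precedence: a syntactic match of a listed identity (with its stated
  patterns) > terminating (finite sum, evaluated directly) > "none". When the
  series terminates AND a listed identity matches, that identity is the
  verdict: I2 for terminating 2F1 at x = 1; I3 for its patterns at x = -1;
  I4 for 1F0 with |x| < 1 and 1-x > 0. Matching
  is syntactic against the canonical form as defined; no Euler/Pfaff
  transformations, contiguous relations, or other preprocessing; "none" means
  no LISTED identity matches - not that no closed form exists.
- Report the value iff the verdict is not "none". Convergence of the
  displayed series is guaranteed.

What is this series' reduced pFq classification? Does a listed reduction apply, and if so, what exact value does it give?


Reduced: x = -4, 3F2, upper = {-11, -1/5, 2}, lower = {-2/3, 5/3}, C = -5/12. Verdict: terminating. With -11 upstairs the series is a 12-term polynomial sum; evaluated term by term. Hence: -26724666410382702206916931/372662329101562500.

Key step: t_0 being -5/12, factor the ratio over Q (C = -5/12): negated roots = parameters.
Step ratio: r(k) = (-4) * (k-11) (k-1/5) (k+2) / [(k-2/3) (k+5/3) (k+1)] - rational in k, leading ratio (-4); with t_0 = -5/12, classification follows.


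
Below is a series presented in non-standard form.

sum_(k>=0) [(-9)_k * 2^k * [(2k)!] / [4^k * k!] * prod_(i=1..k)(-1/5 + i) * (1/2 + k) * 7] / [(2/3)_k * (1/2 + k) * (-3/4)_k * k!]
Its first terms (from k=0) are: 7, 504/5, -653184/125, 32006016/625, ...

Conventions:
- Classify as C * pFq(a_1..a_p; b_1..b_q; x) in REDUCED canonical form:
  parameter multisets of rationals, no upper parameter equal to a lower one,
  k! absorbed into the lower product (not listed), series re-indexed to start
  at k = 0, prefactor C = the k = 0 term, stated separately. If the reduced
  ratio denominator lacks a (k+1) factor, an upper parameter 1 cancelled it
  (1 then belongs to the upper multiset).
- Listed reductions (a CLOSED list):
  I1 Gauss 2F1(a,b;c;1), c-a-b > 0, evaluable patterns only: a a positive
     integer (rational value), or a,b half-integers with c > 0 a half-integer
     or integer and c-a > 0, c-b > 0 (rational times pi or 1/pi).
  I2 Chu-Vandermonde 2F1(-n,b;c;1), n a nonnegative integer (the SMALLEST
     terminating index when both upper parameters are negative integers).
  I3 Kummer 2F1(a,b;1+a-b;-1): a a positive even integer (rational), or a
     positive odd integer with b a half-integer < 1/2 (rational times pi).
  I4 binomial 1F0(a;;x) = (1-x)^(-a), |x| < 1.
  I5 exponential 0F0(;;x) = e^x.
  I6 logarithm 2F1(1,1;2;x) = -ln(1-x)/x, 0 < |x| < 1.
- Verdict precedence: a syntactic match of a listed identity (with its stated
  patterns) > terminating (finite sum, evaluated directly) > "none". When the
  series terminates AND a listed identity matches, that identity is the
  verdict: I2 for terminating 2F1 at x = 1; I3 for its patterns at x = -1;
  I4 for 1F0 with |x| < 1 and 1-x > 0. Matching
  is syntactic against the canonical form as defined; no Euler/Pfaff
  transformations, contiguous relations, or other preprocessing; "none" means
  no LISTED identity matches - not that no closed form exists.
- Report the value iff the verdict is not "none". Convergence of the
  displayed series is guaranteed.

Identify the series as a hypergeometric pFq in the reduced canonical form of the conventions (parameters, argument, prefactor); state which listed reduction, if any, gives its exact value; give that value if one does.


First insight: t_0 being 7, striking the common factor k + 1/2 reduces the term (C = 7).
Adjacent-term ratio: r(k) = 2 * (k-9) (k+1/2) (k+4/5) / [(k-3/4) (k+2/3) (k+1)] ; factor over Q: parameters, x = 2, and C = 7.

With C = 7: the canonical form is 3F2(-9, 1/2, 4/5; -3/4, 2/3; 2). Verdict: terminating. With -9 upstairs the series is a 10-term polynomial sum; evaluated term by term. Hence: 264439287172158679/232060791015625.


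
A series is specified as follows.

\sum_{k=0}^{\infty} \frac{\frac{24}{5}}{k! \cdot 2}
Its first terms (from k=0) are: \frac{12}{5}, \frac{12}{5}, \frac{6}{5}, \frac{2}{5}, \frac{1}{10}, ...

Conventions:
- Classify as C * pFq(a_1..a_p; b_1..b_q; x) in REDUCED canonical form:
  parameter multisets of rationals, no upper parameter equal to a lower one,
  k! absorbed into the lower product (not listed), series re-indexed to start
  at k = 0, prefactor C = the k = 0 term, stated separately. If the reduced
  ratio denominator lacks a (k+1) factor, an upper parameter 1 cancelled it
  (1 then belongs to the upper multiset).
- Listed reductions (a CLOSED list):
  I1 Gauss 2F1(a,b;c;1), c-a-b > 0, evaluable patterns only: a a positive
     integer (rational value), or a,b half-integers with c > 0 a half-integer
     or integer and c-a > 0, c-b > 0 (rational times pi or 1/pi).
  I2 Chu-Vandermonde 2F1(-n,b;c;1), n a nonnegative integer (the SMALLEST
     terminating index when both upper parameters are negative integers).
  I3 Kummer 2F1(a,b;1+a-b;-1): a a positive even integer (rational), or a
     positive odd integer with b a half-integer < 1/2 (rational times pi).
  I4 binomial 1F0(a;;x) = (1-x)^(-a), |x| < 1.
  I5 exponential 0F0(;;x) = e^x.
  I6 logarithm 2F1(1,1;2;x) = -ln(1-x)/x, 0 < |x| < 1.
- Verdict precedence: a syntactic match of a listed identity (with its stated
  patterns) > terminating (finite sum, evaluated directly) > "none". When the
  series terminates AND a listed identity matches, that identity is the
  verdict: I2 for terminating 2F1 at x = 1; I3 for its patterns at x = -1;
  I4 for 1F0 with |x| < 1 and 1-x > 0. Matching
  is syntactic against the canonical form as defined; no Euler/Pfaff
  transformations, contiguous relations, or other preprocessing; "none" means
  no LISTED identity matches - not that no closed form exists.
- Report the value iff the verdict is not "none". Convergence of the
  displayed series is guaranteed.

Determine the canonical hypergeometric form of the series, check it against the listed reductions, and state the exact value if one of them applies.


This is \frac{12}{5} * 0F0(-; -; 1) in reduced canonical form. Verdict: exponential (I5) matches (the 0F0 exponential series at x = 1). Exact value: \frac{12}{5} \cdot e^{1}.

First insight: t_0 = \frac{12}{5} here, and the constant factors (C = 12/5, x = 1) combine into one prefactor.
Consecutive-term ratio: r(k) = 1 * 1 / [(k+1)] - rational in k, leading ratio 1; with t_0 = \frac{12}{5}, classification follows.


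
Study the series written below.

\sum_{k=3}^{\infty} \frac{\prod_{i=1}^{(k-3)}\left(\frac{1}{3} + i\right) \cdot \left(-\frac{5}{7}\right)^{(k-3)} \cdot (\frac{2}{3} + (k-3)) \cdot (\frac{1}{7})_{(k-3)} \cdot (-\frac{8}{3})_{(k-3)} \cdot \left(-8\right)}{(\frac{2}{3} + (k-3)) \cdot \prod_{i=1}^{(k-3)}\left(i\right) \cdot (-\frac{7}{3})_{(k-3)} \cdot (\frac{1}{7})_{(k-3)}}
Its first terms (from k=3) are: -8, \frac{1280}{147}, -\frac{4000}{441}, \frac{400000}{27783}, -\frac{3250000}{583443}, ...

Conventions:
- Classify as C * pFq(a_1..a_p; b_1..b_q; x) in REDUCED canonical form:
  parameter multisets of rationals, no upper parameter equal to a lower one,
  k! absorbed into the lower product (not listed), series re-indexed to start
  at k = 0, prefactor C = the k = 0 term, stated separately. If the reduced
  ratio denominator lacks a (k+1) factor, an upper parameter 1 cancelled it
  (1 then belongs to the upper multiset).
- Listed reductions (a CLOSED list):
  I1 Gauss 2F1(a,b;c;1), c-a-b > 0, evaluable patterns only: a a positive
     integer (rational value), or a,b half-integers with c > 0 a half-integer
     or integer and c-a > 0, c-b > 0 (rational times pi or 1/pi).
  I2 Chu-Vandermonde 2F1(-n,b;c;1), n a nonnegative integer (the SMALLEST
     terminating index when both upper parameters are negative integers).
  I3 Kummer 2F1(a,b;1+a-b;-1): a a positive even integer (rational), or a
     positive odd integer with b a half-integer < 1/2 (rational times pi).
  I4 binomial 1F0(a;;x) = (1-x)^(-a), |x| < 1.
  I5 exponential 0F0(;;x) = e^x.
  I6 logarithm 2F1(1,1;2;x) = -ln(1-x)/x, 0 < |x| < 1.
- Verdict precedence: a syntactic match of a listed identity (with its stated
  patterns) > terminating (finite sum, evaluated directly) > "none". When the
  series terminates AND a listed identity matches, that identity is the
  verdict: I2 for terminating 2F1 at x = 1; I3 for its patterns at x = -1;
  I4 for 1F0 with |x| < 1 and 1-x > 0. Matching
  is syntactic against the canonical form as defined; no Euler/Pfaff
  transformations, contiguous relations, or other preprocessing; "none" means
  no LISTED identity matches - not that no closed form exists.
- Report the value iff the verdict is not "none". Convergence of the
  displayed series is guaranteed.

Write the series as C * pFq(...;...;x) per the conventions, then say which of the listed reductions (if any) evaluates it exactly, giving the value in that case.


The tell: x = -\frac{5}{7} and the product of the first k integers (prefactor -8) is k!.
Step ratio: r(k) = -\frac{5}{7} * (k-\frac{8}{3}) (k+\frac{4}{3}) / [(k-\frac{7}{3}) (k+1)] - rational; roots negated = parameters, x = -\frac{5}{7}, C = -8.

Classification (C = -8): 2F1 with upper {-\frac{8}{3}, \frac{4}{3}}, lower {-\frac{7}{3}}, argument x = -\frac{5}{7}. Verdict: none (x = -\frac{5}{7}): each listed identity misses the multisets {-\frac{8}{3}, \frac{4}{3}} ; {-\frac{7}{3}}.


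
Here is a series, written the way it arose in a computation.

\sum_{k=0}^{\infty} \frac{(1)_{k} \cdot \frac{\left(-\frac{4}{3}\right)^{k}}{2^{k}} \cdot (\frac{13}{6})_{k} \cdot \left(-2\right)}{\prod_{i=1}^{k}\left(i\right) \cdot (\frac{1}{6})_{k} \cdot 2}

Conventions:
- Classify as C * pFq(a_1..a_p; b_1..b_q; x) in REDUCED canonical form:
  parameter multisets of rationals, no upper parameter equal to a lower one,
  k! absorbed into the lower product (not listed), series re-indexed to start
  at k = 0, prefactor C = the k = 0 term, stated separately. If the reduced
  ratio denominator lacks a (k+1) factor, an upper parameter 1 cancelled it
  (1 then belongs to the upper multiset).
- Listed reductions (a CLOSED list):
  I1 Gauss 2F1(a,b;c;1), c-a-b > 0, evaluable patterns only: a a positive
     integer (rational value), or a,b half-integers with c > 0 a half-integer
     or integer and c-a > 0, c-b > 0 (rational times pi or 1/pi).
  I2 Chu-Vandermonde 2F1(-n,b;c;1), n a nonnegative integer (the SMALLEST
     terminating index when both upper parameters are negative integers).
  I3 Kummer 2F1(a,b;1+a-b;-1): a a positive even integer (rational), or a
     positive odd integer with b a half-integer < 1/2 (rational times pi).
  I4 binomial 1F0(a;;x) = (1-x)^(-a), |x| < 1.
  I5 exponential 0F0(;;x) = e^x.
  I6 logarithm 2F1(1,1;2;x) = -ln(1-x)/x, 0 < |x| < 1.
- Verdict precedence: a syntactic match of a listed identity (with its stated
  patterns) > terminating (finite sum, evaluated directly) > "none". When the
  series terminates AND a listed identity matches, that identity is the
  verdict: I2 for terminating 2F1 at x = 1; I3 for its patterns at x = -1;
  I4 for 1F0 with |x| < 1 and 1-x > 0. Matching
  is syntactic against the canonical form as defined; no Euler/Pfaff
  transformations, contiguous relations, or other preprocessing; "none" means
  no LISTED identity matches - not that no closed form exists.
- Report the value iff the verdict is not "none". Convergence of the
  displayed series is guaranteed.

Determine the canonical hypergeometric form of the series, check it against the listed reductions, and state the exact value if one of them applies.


At argument -\frac{2}{3}: a 2F1 with upper {1, \frac{13}{6}}, lower {\frac{1}{6}}, scaled by C = -1. Verdict: none - this 2F1 at x = -\frac{2}{3} matches no listed pattern, and upper {1, \frac{13}{6}} holds no stopper.

Structural cue: from the first term -1: the constant factors (prefactor -1) combine into one prefactor.
Step ratio: r(k) = -\frac{2}{3} * (k+1) (k+\frac{13}{6}) / [(k+\frac{1}{6}) (k+1)] ; factor over Q: parameters, x = -\frac{2}{3}, and C = -1.
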